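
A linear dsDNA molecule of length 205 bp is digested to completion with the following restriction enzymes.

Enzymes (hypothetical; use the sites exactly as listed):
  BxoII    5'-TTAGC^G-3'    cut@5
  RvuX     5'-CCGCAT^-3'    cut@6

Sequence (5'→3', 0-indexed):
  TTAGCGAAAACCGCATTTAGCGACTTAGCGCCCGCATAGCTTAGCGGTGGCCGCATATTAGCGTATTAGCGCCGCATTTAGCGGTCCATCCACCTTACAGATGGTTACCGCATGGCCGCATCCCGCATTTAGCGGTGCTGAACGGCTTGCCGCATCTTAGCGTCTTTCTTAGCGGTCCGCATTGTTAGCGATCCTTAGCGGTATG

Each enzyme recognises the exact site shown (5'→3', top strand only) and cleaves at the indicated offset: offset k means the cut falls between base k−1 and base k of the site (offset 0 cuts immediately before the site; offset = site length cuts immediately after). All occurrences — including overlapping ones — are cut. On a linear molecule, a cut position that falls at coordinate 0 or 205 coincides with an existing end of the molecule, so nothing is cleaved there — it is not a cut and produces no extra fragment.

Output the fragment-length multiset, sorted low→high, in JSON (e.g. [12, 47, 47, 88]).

Per-enzyme occurrences:
  BxoII (TTAGCG, off=5): starts [0, 16, 24, 40, 57, 65, 77, 128, 156, 168, 184, 194] → cuts [5, 21, 29, 45, 62, 70, 82, 133, 161, 173, 189, 199]
  RvuX (CCGCAT, off=6): starts [10, 31, 50, 71, 107, 115, 122, 149, 176] → cuts [16, 37, 56, 77, 113, 121, 128, 155, 182]

Pooled cuts: [5, 16, 21, 29, 37, 45, 56, 62, 70, 77, 82, 113, 121, 128, 133, 155, 161, 173, 182, 189, 199]

Fragment lengths:
  [0,5): 5 bp
  [5,16): 11 bp
  [16,21): 5 bp
  [21,29): 8 bp
  [29,37): 8 bp
  [37,45): 8 bp
  [45,56): 11 bp
  [56,62): 6 bp
  [62,70): 8 bp
  [70,77): 7 bp
  [77,82): 5 bp
  [82,113): 31 bp
  [113,121): 8 bp
  [121,128): 7 bp
  [128,133): 5 bp
  [133,155): 22 bp
  [155,161): 6 bp
  [161,173): 12 bp
  [173,182): 9 bp
  [182,189): 7 bp
  [189,199): 10 bp
  [199,205): 6 bp

[5,5,5,5,6,6,6,7,7,7,8,8,8,8,8,9,10,11,11,12,22,31]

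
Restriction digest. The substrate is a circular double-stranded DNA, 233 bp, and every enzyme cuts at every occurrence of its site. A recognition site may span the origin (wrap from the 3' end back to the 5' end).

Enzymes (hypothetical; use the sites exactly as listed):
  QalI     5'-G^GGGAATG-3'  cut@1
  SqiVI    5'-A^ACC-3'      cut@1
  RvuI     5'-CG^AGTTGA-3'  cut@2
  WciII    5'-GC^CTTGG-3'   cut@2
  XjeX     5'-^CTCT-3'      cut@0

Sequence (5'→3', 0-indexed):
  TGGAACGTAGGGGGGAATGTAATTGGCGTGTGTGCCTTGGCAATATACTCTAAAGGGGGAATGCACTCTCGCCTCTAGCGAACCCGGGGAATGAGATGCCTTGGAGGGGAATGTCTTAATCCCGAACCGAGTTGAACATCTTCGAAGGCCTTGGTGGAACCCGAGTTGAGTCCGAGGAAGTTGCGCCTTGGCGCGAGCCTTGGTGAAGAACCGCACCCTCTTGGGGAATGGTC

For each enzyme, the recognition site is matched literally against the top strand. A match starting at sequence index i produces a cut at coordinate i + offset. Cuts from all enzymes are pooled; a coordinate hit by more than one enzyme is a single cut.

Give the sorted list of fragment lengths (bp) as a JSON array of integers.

[4,5,5,6,7,7,8,9,9,9,9,11,12,12,13,19,20,22,23,23]

Scan for sites:
  QalI GGGGAATG/1: at [11, 55, 85, 105, 222] ⇒ [12, 56, 86, 106, 223]
  SqiVI AACC/1: at [80, 124, 157, 208] ⇒ [81, 125, 158, 209]
  RvuI CGAGTTGA/2: at [127, 161] ⇒ [129, 163]
  WciII GCCTTGG/2: at [33, 97, 147, 184, 196] ⇒ [35, 99, 149, 186, 198]
  XjeX CTCT/0: at [47, 65, 72, 217] ⇒ [47, 65, 72, 217]

All cut coordinates (distinct, sorted): [12, 35, 47, 56, 65, 72, 81, 86, 99, 106, 125, 129, 149, 158, 163, 186, 198, 209, 217, 223]

Fragments:
  12→35: 23 bp
  35→47: 12 bp
  47→56: 9 bp
  56→65: 9 bp
  65→72: 7 bp
  72→81: 9 bp
  81→86: 5 bp
  86→99: 13 bp
  99→106: 7 bp
  106→125: 19 bp
  125→129: 4 bp
  129→149: 20 bp
  149→158: 9 bp
  158→163: 5 bp
  163→186: 23 bp
  186→198: 12 bp
  198→209: 11 bp
  209→217: 8 bp
  217→223: 6 bp
  223→12 (wrap): 233-223+12 = 22 bp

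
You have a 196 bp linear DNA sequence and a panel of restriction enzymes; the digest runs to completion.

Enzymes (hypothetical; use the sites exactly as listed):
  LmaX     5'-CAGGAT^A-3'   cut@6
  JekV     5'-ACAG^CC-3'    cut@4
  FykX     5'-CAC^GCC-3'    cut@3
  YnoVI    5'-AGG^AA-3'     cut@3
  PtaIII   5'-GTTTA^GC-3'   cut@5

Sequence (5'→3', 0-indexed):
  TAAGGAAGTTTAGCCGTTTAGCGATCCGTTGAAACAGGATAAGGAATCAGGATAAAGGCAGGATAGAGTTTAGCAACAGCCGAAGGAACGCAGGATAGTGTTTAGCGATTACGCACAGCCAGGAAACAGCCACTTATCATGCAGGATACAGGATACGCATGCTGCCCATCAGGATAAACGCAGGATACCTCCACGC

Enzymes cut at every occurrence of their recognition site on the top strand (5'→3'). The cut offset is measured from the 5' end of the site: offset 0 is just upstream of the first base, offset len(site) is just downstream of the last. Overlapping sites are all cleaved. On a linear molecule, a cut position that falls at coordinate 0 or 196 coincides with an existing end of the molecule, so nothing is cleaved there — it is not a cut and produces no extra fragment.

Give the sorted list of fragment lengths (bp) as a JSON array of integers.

Per-enzyme occurrences:
  LmaX CAGGATA/6: at [34, 47, 58, 90, 141, 148, 169, 180] ⇒ [40, 53, 64, 96, 147, 154, 175, 186]
  JekV ACAGCC/4: at [75, 114, 125] ⇒ [79, 118, 129]
  FykX (CACGCC, off=3): no sites
  YnoVI AGGAA/3: at [2, 41, 83, 120] ⇒ [5, 44, 86, 123]
  PtaIII GTTTAGC/5: at [7, 15, 67, 99] ⇒ [12, 20, 72, 104]

All cut coordinates (distinct, sorted): [5, 12, 20, 40, 44, 53, 64, 72, 79, 86, 96, 104, 118, 123, 129, 147, 154, 175, 186]

Fragment lengths:
  [0,5): 5 bp
  [5,12): 7 bp
  [12,20): 8 bp
  [20,40): 20 bp
  [40,44): 4 bp
  [44,53): 9 bp
  [53,64): 11 bp
  [64,72): 8 bp
  [72,79): 7 bp
  [79,86): 7 bp
  [86,96): 10 bp
  [96,104): 8 bp
  [104,118): 14 bp
  [118,123): 5 bp
  [123,129): 6 bp
  [129,147): 18 bp
  [147,154): 7 bp
  [154,175): 21 bp
  [175,186): 11 bp
  [186,196): 10 bp

[4,5,5,6,7,7,7,7,8,8,8,9,10,10,11,11,14,18,20,21]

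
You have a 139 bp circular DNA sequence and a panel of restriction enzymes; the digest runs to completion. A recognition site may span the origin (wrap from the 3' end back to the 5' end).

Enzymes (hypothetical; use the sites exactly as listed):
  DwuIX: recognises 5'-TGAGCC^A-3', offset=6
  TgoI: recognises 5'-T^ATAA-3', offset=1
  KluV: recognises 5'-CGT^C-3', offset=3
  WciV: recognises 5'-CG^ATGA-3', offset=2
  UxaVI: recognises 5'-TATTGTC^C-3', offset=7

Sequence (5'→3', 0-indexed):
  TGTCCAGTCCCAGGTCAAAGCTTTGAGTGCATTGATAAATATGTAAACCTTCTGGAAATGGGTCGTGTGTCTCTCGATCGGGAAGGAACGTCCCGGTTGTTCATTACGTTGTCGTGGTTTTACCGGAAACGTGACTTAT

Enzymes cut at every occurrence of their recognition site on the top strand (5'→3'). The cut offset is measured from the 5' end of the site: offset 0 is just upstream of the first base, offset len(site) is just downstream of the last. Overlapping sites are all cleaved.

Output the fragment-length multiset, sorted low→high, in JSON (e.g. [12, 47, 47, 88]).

[52,87]

Per-enzyme occurrences:
  DwuIX (TGAGCCA, off=6): no sites
  TgoI (TATAA, off=1): no sites
  KluV (CGTC, off=3): starts [88] → cuts [91]
  WciV (CGATGA, off=2): no sites
  UxaVI (TATTGTCC, off=7): starts [136] → cuts [4]

All cut coordinates (distinct, sorted): [4, 91]

Fragment lengths:
  4→91: 87 bp
  91→4 (wrap): 139-91+4 = 52 bp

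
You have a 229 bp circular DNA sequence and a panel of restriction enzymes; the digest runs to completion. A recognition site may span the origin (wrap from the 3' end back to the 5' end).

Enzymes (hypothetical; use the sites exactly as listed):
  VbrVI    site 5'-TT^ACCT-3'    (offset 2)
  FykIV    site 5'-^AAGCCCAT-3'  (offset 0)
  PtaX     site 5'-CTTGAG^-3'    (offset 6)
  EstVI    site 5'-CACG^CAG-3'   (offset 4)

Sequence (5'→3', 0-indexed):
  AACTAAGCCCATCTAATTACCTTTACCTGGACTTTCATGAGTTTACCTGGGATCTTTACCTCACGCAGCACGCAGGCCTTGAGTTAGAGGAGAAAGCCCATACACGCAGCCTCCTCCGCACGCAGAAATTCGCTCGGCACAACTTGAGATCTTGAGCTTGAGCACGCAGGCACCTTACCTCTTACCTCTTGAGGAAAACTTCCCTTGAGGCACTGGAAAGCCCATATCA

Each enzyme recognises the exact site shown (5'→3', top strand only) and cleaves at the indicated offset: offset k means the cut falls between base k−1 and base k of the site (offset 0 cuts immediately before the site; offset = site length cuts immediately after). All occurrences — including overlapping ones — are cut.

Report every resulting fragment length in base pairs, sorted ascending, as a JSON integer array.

Per-enzyme occurrences:
  VbrVI (TTACCT, off=2): starts [16, 22, 42, 55, 174, 181] → cuts [18, 24, 44, 57, 176, 183]
  FykIV (AAGCCCAT, off=0): starts [4, 93, 217] → cuts [4, 93, 217]
  PtaX (CTTGAG, off=6): starts [77, 142, 150, 156, 187, 203] → cuts [83, 148, 156, 162, 193, 209]
  EstVI (CACGCAG, off=4): starts [61, 68, 102, 118, 162] → cuts [65, 72, 106, 122, 166]

Pooled cuts: [4, 18, 24, 44, 57, 65, 72, 83, 93, 106, 122, 148, 156, 162, 166, 176, 183, 193, 209, 217]

Fragment lengths:
  4→18: 14 bp
  18→24: 6 bp
  24→44: 20 bp
  44→57: 13 bp
  57→65: 8 bp
  65→72: 7 bp
  72→83: 11 bp
  83→93: 10 bp
  93→106: 13 bp
  106→122: 16 bp
  122→148: 26 bp
  148→156: 8 bp
  156→162: 6 bp
  162→166: 4 bp
  166→176: 10 bp
  176→183: 7 bp
  183→193: 10 bp
  193→209: 16 bp
  209→217: 8 bp
  217→4 (wrap): 229-217+4 = 16 bp

[4,6,6,7,7,8,8,8,10,10,10,11,13,13,14,16,16,16,20,26]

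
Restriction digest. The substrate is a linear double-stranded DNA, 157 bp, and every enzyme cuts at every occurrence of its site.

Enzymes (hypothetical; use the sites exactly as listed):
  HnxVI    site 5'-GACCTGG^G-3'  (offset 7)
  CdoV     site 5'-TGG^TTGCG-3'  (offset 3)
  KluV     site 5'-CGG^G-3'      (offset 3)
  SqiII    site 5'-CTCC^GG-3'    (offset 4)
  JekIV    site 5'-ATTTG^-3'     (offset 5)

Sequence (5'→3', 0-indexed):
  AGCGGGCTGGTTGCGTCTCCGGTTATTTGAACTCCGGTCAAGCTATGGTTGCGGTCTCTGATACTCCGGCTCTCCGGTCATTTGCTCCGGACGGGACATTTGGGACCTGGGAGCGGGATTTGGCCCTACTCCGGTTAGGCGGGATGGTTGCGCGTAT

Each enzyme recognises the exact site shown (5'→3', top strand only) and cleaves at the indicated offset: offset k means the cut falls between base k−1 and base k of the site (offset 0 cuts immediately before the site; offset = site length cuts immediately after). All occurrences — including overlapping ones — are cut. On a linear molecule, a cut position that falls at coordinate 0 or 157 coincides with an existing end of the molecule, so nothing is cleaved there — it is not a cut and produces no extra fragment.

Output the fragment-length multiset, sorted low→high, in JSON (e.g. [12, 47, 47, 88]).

[4,5,5,5,6,6,6,6,8,8,8,9,9,10,10,10,10,13,19]

Per-enzyme occurrences:
  HnxVI (GACCTGGG, off=7): starts [103] → cuts [110]
  CdoV (TGGTTGCG, off=3): starts [7, 45, 144] → cuts [10, 48, 147]
  KluV (CGGG, off=3): starts [2, 91, 113, 139] → cuts [5, 94, 116, 142]
  SqiII (CTCCGG, off=4): starts [16, 31, 63, 71, 84, 128] → cuts [20, 35, 67, 75, 88, 132]
  JekIV (ATTTG, off=5): starts [24, 79, 97, 117] → cuts [29, 84, 102, 122]

All cut coordinates (distinct, sorted): [5, 10, 20, 29, 35, 48, 67, 75, 84, 88, 94, 102, 110, 116, 122, 132, 142, 147]

Fragment lengths:
  [0,5): 5 bp
  [5,10): 5 bp
  [10,20): 10 bp
  [20,29): 9 bp
  [29,35): 6 bp
  [35,48): 13 bp
  [48,67): 19 bp
  [67,75): 8 bp
  [75,84): 9 bp
  [84,88): 4 bp
  [88,94): 6 bp
  [94,102): 8 bp
  [102,110): 8 bp
  [110,116): 6 bp
  [116,122): 6 bp
  [122,132): 10 bp
  [132,142): 10 bp
  [142,147): 5 bp
  [147,157): 10 bp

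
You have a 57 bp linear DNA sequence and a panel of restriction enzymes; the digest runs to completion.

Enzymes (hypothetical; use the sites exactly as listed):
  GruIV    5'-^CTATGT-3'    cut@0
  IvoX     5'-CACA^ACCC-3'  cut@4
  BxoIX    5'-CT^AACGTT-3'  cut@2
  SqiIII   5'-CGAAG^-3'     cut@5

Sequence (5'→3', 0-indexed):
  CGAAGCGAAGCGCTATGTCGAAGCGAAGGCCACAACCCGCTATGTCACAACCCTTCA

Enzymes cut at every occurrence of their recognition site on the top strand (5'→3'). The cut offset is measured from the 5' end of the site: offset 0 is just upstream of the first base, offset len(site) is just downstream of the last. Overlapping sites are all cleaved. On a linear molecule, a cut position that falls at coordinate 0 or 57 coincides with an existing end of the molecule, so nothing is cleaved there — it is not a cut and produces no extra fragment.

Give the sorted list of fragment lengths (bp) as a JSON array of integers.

[2,5,5,5,5,6,8,10,11]

Scan for sites:
  GruIV (CTATGT, off=0): starts [12, 39] → cuts [12, 39]
  IvoX (CACAACCC, off=4): starts [30, 45] → cuts [34, 49]
  BxoIX (CTAACGTT, off=2): no sites
  SqiIII (CGAAG, off=5): starts [0, 5, 18, 23] → cuts [5, 10, 23, 28]

Pooled cuts: [5, 10, 12, 23, 28, 34, 39, 49]

Fragment lengths:
  [0,5): 5 bp
  [5,10): 5 bp
  [10,12): 2 bp
  [12,23): 11 bp
  [23,28): 5 bp
  [28,34): 6 bp
  [34,39): 5 bp
  [39,49): 10 bp
  [49,57): 8 bp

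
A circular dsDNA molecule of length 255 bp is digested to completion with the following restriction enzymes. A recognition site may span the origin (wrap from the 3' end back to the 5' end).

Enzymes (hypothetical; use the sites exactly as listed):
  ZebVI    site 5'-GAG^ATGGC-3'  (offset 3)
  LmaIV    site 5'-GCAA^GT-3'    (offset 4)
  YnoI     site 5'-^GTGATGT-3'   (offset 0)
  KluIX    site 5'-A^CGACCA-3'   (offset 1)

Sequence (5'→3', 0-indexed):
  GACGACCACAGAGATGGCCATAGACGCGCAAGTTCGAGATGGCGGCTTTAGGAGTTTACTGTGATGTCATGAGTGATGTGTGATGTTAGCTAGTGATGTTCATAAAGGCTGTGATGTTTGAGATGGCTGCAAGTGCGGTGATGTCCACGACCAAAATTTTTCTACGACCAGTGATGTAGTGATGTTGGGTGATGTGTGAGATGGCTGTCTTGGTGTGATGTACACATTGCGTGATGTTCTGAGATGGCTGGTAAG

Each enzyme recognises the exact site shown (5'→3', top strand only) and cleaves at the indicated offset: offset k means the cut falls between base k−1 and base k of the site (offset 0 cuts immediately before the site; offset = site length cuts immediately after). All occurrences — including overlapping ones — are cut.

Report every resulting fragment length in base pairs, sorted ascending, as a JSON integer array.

[5,6,7,7,8,10,10,10,11,12,12,12,13,13,14,14,16,17,18,18,22]

Per-enzyme occurrences:
  ZebVI (GAGATGGC, off=3): starts [10, 35, 119, 197, 240] → cuts [13, 38, 122, 200, 243]
  LmaIV (GCAAGT, off=4): starts [27, 128] → cuts [31, 132]
  YnoI (GTGATGT, off=0): starts [60, 72, 79, 92, 110, 137, 170, 178, 188, 214, 230] → cuts [60, 72, 79, 92, 110, 137, 170, 178, 188, 214, 230]
  KluIX (ACGACCA, off=1): starts [1, 146, 163] → cuts [2, 147, 164]

All cut coordinates (distinct, sorted): [2, 13, 31, 38, 60, 72, 79, 92, 110, 122, 132, 137, 147, 164, 170, 178, 188, 200, 214, 230, 243]

Fragments:
  2→13: 11 bp
  13→31: 18 bp
  31→38: 7 bp
  38→60: 22 bp
  60→72: 12 bp
  72→79: 7 bp
  79→92: 13 bp
  92→110: 18 bp
  110→122: 12 bp
  122→132: 10 bp
  132→137: 5 bp
  137→147: 10 bp
  147→164: 17 bp
  164→170: 6 bp
  170→178: 8 bp
  178→188: 10 bp
  188→200: 12 bp
  200→214: 14 bp
  214→230: 16 bp
  230→243: 13 bp
  243→2 (wrap): 255-243+2 = 14 bp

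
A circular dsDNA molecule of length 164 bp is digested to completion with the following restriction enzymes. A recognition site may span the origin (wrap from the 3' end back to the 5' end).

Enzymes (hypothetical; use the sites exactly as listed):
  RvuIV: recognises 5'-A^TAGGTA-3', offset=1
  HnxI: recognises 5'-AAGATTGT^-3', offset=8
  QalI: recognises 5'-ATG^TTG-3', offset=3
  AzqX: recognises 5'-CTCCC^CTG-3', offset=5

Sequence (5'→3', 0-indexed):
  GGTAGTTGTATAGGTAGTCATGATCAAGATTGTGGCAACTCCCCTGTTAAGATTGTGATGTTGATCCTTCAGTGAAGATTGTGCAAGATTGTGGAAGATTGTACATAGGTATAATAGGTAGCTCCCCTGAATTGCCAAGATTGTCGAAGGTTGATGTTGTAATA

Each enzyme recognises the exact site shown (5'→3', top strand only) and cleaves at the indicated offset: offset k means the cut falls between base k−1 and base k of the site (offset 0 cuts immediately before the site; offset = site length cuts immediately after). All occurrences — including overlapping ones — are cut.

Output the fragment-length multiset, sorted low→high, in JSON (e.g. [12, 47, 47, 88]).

[3,4,6,9,10,10,10,12,12,12,13,18,22,23]

Per-enzyme occurrences:
  RvuIV (ATAGGTA, off=1): starts [9, 104, 113, 161] → cuts [10, 105, 114, 162]
  HnxI (AAGATTGT, off=8): starts [25, 48, 74, 84, 94, 136] → cuts [33, 56, 82, 92, 102, 144]
  QalI (ATGTTG, off=3): starts [57, 153] → cuts [60, 156]
  AzqX (CTCCCCTG, off=5): starts [38, 121] → cuts [43, 126]

All cut coordinates (distinct, sorted): [10, 33, 43, 56, 60, 82, 92, 102, 105, 114, 126, 144, 156, 162]

Fragments:
  10→33: 23 bp
  33→43: 10 bp
  43→56: 13 bp
  56→60: 4 bp
  60→82: 22 bp
  82→92: 10 bp
  92→102: 10 bp
  102→105: 3 bp
  105→114: 9 bp
  114→126: 12 bp
  126→144: 18 bp
  144→156: 12 bp
  156→162: 6 bp
  162→10 (wrap): 164-162+10 = 12 bp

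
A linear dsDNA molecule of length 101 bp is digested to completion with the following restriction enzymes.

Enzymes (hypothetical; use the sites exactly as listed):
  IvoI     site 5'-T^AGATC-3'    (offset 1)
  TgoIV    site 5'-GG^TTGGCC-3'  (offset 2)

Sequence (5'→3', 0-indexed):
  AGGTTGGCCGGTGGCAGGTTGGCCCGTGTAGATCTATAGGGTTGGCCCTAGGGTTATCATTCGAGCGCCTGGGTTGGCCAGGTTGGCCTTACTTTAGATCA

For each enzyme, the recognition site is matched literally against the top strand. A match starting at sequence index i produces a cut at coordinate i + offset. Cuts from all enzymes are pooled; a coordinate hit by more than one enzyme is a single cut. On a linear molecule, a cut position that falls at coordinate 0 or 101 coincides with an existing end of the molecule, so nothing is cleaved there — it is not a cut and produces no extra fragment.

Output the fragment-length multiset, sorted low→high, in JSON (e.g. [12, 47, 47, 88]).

Per-enzyme occurrences:
  IvoI (TAGATC, off=1): starts [28, 94] → cuts [29, 95]
  TgoIV (GGTTGGCC, off=2): starts [1, 16, 39, 71, 80] → cuts [3, 18, 41, 73, 82]

Pooled cuts: [3, 18, 29, 41, 73, 82, 95]

Fragment lengths:
  [0,3): 3 bp
  [3,18): 15 bp
  [18,29): 11 bp
  [29,41): 12 bp
  [41,73): 32 bp
  [73,82): 9 bp
  [82,95): 13 bp
  [95,101): 6 bp

[3,6,9,11,12,13,15,32]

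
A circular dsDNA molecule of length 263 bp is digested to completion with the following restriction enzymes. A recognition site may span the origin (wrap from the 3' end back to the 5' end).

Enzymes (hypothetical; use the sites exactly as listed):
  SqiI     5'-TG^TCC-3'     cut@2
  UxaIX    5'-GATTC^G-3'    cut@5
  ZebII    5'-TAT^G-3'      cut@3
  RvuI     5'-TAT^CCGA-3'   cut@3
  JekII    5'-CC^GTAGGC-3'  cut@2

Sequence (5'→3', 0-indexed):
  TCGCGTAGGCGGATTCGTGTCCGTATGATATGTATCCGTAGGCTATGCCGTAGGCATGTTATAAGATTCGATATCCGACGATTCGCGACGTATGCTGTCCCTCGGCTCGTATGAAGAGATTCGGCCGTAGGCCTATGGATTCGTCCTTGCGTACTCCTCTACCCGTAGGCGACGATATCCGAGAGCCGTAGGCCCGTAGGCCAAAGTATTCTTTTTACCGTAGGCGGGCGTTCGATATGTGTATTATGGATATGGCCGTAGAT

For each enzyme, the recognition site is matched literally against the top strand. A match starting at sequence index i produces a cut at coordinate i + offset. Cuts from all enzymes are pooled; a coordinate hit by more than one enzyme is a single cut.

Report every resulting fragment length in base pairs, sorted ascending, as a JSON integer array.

[3,3,4,4,5,5,6,6,6,7,8,9,9,9,9,10,10,10,12,14,14,15,19,20,22,24]

Per-enzyme occurrences:
  SqiI (TGTCC, off=2): starts [17, 95] → cuts [19, 97]
  UxaIX (GATTCG, off=5): starts [11, 64, 79, 117, 137, 260] → cuts [2, 16, 69, 84, 122, 142]
  ZebII (TATG, off=3): starts [23, 28, 43, 90, 109, 133, 235, 244, 250] → cuts [26, 31, 46, 93, 112, 136, 238, 247, 253]
  RvuI (TATCCGA, off=3): starts [71, 175] → cuts [74, 178]
  JekII (CCGTAGGC, off=2): starts [35, 47, 124, 162, 185, 193, 217] → cuts [37, 49, 126, 164, 187, 195, 219]

All cut coordinates (distinct, sorted): [2, 16, 19, 26, 31, 37, 46, 49, 69, 74, 84, 93, 97, 112, 122, 126, 136, 142, 164, 178, 187, 195, 219, 238, 247, 253]

Fragment lengths:
  2→16: 14 bp
  16→19: 3 bp
  19→26: 7 bp
  26→31: 5 bp
  31→37: 6 bp
  37→46: 9 bp
  46→49: 3 bp
  49→69: 20 bp
  69→74: 5 bp
  74→84: 10 bp
  84→93: 9 bp
  93→97: 4 bp
  97→112: 15 bp
  112→122: 10 bp
  122→126: 4 bp
  126→136: 10 bp
  136→142: 6 bp
  142→164: 22 bp
  164→178: 14 bp
  178→187: 9 bp
  187→195: 8 bp
  195→219: 24 bp
  219→238: 19 bp
  238→247: 9 bp
  247→253: 6 bp
  253→2 (wrap): 263-253+2 = 12 bp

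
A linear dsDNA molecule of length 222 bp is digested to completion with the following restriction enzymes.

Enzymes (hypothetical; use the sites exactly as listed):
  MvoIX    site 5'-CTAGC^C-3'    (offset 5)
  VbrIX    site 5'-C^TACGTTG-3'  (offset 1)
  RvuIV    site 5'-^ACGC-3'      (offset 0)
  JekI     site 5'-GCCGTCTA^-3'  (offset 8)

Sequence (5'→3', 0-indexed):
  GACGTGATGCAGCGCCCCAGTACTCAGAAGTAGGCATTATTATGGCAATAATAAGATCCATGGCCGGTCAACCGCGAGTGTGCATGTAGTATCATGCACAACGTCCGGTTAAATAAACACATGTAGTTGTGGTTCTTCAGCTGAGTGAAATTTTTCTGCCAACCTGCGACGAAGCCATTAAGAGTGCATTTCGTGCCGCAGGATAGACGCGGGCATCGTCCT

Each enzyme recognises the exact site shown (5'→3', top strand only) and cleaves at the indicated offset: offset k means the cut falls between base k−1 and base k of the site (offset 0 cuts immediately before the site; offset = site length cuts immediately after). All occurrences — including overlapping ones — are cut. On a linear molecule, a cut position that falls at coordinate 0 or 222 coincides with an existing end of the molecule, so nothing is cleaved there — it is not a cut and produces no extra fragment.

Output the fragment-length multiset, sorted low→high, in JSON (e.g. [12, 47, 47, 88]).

Site scan:
  MvoIX (CTAGCC, off=5): no sites
  VbrIX (CTACGTTG, off=1): no sites
  RvuIV (ACGC, off=0): starts [206] → cuts [206]
  JekI (GCCGTCTA, off=8): no sites

All cut coordinates (distinct, sorted): [206]

Fragments:
  [0,206): 206 bp
  [206,222): 16 bp

[16,206]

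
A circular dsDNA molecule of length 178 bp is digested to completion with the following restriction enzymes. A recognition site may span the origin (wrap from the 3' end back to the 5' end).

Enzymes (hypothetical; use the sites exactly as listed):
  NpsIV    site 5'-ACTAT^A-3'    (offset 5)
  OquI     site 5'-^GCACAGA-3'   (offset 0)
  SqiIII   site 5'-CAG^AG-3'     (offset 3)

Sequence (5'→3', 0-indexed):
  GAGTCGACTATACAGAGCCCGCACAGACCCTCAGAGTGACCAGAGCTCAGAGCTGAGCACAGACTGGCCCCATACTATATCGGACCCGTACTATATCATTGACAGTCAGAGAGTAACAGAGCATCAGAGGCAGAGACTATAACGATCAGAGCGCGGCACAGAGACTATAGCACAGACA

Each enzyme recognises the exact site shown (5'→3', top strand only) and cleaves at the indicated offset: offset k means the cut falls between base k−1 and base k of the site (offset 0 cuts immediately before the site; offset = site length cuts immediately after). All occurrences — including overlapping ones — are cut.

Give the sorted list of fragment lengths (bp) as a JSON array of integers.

Per-enzyme occurrences:
  NpsIV (ACTATA, off=5): starts [6, 73, 89, 135, 163] → cuts [11, 78, 94, 140, 168]
  OquI (GCACAGA, off=0): starts [20, 56, 155, 169] → cuts [20, 56, 155, 169]
  SqiIII (CAGAG, off=3): starts [12, 31, 40, 47, 106, 116, 124, 130, 146, 158, 176] → cuts [1, 15, 34, 43, 50, 109, 119, 127, 133, 149, 161]

All cut coordinates (distinct, sorted): [1, 11, 15, 20, 34, 43, 50, 56, 78, 94, 109, 119, 127, 133, 140, 149, 155, 161, 168, 169]

Fragments:
  1→11: 10 bp
  11→15: 4 bp
  15→20: 5 bp
  20→34: 14 bp
  34→43: 9 bp
  43→50: 7 bp
  50→56: 6 bp
  56→78: 22 bp
  78→94: 16 bp
  94→109: 15 bp
  109→119: 10 bp
  119→127: 8 bp
  127→133: 6 bp
  133→140: 7 bp
  140→149: 9 bp
  149→155: 6 bp
  155→161: 6 bp
  161→168: 7 bp
  168→169: 1 bp
  169→1 (wrap): 178-169+1 = 10 bp

[1,4,5,6,6,6,6,7,7,7,8,9,9,10,10,10,14,15,16,22]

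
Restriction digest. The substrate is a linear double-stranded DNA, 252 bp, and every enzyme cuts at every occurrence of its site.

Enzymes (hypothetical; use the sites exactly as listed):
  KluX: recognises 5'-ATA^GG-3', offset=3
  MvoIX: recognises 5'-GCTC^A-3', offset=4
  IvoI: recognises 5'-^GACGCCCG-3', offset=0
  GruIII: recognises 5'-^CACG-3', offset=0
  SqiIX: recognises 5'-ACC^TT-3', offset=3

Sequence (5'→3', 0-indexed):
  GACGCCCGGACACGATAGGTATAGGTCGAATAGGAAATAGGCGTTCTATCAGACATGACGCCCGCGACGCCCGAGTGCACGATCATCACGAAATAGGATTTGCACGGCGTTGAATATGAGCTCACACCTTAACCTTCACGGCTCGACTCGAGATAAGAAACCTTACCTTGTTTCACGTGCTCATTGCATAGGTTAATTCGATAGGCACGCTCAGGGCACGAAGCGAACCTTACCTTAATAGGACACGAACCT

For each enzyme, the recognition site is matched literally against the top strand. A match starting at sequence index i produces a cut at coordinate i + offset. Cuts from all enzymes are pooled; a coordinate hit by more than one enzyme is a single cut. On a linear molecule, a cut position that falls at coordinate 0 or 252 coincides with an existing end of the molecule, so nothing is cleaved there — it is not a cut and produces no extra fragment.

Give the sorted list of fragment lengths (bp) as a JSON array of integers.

[2,2,3,4,5,5,5,6,6,6,6,7,7,7,7,8,9,9,9,9,9,9,10,12,13,13,17,21,26]

Per-enzyme occurrences:
  KluX (ATAGG, off=3): starts [14, 20, 29, 36, 92, 187, 200, 237] → cuts [17, 23, 32, 39, 95, 190, 203, 240]
  MvoIX (GCTCA, off=4): starts [119, 178, 208] → cuts [123, 182, 212]
  IvoI (GACGCCCG, off=0): starts [0, 56, 65] → cuts [56, 65] (position 0 is a terminus of the linear molecule — no cut)
  GruIII (CACG, off=0): starts [10, 77, 86, 102, 136, 173, 205, 216, 243] → cuts [10, 77, 86, 102, 136, 173, 205, 216, 243]
  SqiIX (ACCTT, off=3): starts [125, 131, 159, 164, 226, 231] → cuts [128, 134, 162, 167, 229, 234]

All cut coordinates (distinct, sorted): [10, 17, 23, 32, 39, 56, 65, 77, 86, 95, 102, 123, 128, 134, 136, 162, 167, 173, 182, 190, 203, 205, 212, 216, 229, 234, 240, 243]

Fragment lengths:
  [0,10): 10 bp
  [10,17): 7 bp
  [17,23): 6 bp
  [23,32): 9 bp
  [32,39): 7 bp
  [39,56): 17 bp
  [56,65): 9 bp
  [65,77): 12 bp
  [77,86): 9 bp
  [86,95): 9 bp
  [95,102): 7 bp
  [102,123): 21 bp
  [123,128): 5 bp
  [128,134): 6 bp
  [134,136): 2 bp
  [136,162): 26 bp
  [162,167): 5 bp
  [167,173): 6 bp
  [173,182): 9 bp
  [182,190): 8 bp
  [190,203): 13 bp
  [203,205): 2 bp
  [205,212): 7 bp
  [212,216): 4 bp
  [216,229): 13 bp
  [229,234): 5 bp
  [234,240): 6 bp
  [240,243): 3 bp
  [243,252): 9 bp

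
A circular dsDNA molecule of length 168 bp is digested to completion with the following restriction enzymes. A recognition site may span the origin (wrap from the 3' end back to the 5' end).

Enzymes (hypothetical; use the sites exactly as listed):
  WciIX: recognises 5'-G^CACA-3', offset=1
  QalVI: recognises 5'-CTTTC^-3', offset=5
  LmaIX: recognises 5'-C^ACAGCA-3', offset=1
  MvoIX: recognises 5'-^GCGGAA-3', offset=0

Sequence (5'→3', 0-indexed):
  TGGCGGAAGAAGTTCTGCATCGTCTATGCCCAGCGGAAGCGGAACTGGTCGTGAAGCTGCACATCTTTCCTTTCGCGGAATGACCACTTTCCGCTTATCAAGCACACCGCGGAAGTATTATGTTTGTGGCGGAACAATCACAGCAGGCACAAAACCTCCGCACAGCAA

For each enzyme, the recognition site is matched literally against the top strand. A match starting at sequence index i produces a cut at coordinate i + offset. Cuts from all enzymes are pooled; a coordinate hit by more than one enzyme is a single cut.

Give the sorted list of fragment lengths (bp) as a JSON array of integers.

[1,5,6,6,8,9,10,11,11,13,17,20,21,30]

Site scan:
  WciIX GCACA/1: at [58, 101, 146, 159] ⇒ [59, 102, 147, 160]
  QalVI CTTTC/5: at [64, 69, 86] ⇒ [69, 74, 91]
  LmaIX CACAGCA/1: at [138, 160] ⇒ [139, 161]
  MvoIX GCGGAA/0: at [2, 32, 38, 74, 108, 128] ⇒ [2, 32, 38, 74, 108, 128]

Pooled cuts: [2, 32, 38, 59, 69, 74, 91, 102, 108, 128, 139, 147, 160, 161]

Fragments:
  2→32: 30 bp
  32→38: 6 bp
  38→59: 21 bp
  59→69: 10 bp
  69→74: 5 bp
  74→91: 17 bp
  91→102: 11 bp
  102→108: 6 bp
  108→128: 20 bp
  128→139: 11 bp
  139→147: 8 bp
  147→160: 13 bp
  160→161: 1 bp
  161→2 (wrap): 168-161+2 = 9 bp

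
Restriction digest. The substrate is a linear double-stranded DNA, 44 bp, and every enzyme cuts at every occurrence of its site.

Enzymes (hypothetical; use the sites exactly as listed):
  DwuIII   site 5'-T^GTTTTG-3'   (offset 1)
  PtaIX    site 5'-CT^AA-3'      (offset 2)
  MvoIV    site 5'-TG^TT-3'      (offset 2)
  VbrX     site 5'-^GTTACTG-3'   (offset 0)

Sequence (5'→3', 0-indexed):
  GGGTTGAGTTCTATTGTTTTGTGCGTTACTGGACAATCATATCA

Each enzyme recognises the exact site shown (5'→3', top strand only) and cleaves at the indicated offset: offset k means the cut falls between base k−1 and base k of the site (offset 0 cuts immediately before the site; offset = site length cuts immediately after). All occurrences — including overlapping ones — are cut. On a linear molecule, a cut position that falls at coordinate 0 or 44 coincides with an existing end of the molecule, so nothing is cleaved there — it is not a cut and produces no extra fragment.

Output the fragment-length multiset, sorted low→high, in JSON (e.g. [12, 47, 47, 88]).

[1,8,15,20]

Scan for sites:
  DwuIII (TGTTTTG, off=1): starts [14] → cuts [15]
  PtaIX (CTAA, off=2): no sites
  MvoIV (TGTT, off=2): starts [14] → cuts [16]
  VbrX (GTTACTG, off=0): starts [24] → cuts [24]

Pooled cuts: [15, 16, 24]

Fragments:
  [0,15): 15 bp
  [15,16): 1 bp
  [16,24): 8 bp
  [24,44): 20 bp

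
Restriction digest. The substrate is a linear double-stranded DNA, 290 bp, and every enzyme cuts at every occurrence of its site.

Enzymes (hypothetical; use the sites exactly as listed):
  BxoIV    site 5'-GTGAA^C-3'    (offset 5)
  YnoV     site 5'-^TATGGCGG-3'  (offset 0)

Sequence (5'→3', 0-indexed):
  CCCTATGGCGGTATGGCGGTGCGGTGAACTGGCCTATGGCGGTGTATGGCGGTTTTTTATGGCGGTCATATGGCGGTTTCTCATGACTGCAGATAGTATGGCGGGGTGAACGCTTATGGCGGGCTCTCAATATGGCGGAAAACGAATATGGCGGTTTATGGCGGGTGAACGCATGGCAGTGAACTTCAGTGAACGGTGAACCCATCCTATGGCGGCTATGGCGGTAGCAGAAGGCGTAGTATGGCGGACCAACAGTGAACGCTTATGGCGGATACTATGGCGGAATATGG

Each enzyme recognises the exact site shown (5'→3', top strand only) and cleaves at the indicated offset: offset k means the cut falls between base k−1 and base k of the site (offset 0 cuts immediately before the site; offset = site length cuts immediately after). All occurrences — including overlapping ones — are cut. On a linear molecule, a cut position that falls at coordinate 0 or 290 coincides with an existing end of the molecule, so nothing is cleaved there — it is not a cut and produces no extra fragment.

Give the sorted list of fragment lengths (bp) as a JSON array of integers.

[3,4,4,6,7,7,8,9,10,10,10,11,12,13,13,14,14,15,16,16,17,20,23,28]

Per-enzyme occurrences:
  BxoIV GTGAAC/5: at [23, 105, 164, 178, 188, 195, 254] ⇒ [28, 110, 169, 183, 193, 200, 259]
  YnoV TATGGCGG/0: at [3, 11, 34, 44, 57, 68, 96, 114, 130, 146, 156, 207, 216, 239, 263, 275] ⇒ [3, 11, 34, 44, 57, 68, 96, 114, 130, 146, 156, 207, 216, 239, 263, 275]

All cut coordinates (distinct, sorted): [3, 11, 28, 34, 44, 57, 68, 96, 110, 114, 130, 146, 156, 169, 183, 193, 200, 207, 216, 239, 259, 263, 275]

Fragments:
  [0,3): 3 bp
  [3,11): 8 bp
  [11,28): 17 bp
  [28,34): 6 bp
  [34,44): 10 bp
  [44,57): 13 bp
  [57,68): 11 bp
  [68,96): 28 bp
  [96,110): 14 bp
  [110,114): 4 bp
  [114,130): 16 bp
  [130,146): 16 bp
  [146,156): 10 bp
  [156,169): 13 bp
  [169,183): 14 bp
  [183,193): 10 bp
  [193,200): 7 bp
  [200,207): 7 bp
  [207,216): 9 bp
  [216,239): 23 bp
  [239,259): 20 bp
  [259,263): 4 bp
  [263,275): 12 bp
  [275,290): 15 bp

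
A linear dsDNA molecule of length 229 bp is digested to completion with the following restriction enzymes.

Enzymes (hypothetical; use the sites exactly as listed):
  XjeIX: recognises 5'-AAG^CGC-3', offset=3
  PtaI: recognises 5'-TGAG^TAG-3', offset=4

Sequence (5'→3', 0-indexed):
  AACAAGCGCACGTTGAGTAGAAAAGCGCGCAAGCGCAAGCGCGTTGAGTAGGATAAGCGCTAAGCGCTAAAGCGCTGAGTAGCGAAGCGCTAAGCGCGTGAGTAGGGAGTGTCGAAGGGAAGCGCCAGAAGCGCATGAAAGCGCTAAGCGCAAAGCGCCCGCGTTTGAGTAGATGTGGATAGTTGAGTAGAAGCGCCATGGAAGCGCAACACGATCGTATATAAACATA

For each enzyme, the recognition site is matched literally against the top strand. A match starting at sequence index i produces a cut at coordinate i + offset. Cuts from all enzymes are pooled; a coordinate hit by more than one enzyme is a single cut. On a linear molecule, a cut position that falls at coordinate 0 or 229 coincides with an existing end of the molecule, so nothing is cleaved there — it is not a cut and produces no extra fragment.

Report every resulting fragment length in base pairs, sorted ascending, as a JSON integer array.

[6,6,6,7,7,7,7,7,8,8,8,8,8,9,9,9,10,11,11,14,18,20,25]

Site scan:
  XjeIX (AAGCGC, off=3): starts [3, 22, 30, 36, 54, 61, 69, 84, 91, 119, 128, 138, 145, 152, 190, 201] → cuts [6, 25, 33, 39, 57, 64, 72, 87, 94, 122, 131, 141, 148, 155, 193, 204]
  PtaI (TGAGTAG, off=4): starts [13, 44, 75, 98, 165, 183] → cuts [17, 48, 79, 102, 169, 187]

Pooled cuts: [6, 17, 25, 33, 39, 48, 57, 64, 72, 79, 87, 94, 102, 122, 131, 141, 148, 155, 169, 187, 193, 204]

Fragments:
  [0,6): 6 bp
  [6,17): 11 bp
  [17,25): 8 bp
  [25,33): 8 bp
  [33,39): 6 bp
  [39,48): 9 bp
  [48,57): 9 bp
  [57,64): 7 bp
  [64,72): 8 bp
  [72,79): 7 bp
  [79,87): 8 bp
  [87,94): 7 bp
  [94,102): 8 bp
  [102,122): 20 bp
  [122,131): 9 bp
  [131,141): 10 bp
  [141,148): 7 bp
  [148,155): 7 bp
  [155,169): 14 bp
  [169,187): 18 bp
  [187,193): 6 bp
  [193,204): 11 bp
  [204,229): 25 bp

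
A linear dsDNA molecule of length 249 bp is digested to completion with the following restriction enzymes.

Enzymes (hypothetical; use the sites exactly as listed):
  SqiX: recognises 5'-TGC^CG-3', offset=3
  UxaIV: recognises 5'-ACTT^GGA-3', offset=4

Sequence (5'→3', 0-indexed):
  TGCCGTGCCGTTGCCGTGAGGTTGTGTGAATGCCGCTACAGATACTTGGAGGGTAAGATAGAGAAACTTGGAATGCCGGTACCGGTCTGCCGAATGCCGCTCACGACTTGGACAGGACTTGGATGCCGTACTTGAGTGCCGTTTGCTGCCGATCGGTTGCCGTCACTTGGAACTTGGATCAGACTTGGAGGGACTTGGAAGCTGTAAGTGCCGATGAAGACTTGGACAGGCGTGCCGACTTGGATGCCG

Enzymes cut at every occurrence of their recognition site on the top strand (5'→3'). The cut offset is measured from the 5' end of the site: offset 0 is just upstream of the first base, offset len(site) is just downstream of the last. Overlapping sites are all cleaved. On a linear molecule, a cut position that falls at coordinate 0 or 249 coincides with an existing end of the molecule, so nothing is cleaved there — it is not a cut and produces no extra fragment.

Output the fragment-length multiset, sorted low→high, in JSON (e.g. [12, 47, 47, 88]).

[2,3,5,6,6,6,6,7,7,7,8,10,10,11,11,11,12,12,12,13,14,14,15,19,22]

Per-enzyme occurrences:
  SqiX TGCCG/3: at [0, 5, 11, 30, 73, 87, 94, 123, 136, 146, 157, 208, 232, 244] ⇒ [3, 8, 14, 33, 76, 90, 97, 126, 139, 149, 160, 211, 235, 247]
  UxaIV ACTTGGA/4: at [43, 65, 105, 116, 164, 171, 182, 192, 219, 237] ⇒ [47, 69, 109, 120, 168, 175, 186, 196, 223, 241]

All cut coordinates (distinct, sorted): [3, 8, 14, 33, 47, 69, 76, 90, 97, 109, 120, 126, 139, 149, 160, 168, 175, 186, 196, 211, 223, 235, 241, 247]

Fragment lengths:
  [0,3): 3 bp
  [3,8): 5 bp
  [8,14): 6 bp
  [14,33): 19 bp
  [33,47): 14 bp
  [47,69): 22 bp
  [69,76): 7 bp
  [76,90): 14 bp
  [90,97): 7 bp
  [97,109): 12 bp
  [109,120): 11 bp
  [120,126): 6 bp
  [126,139): 13 bp
  [139,149): 10 bp
  [149,160): 11 bp
  [160,168): 8 bp
  [168,175): 7 bp
  [175,186): 11 bp
  [186,196): 10 bp
  [196,211): 15 bp
  [211,223): 12 bp
  [223,235): 12 bp
  [235,241): 6 bp
  [241,247): 6 bp
  [247,249): 2 bp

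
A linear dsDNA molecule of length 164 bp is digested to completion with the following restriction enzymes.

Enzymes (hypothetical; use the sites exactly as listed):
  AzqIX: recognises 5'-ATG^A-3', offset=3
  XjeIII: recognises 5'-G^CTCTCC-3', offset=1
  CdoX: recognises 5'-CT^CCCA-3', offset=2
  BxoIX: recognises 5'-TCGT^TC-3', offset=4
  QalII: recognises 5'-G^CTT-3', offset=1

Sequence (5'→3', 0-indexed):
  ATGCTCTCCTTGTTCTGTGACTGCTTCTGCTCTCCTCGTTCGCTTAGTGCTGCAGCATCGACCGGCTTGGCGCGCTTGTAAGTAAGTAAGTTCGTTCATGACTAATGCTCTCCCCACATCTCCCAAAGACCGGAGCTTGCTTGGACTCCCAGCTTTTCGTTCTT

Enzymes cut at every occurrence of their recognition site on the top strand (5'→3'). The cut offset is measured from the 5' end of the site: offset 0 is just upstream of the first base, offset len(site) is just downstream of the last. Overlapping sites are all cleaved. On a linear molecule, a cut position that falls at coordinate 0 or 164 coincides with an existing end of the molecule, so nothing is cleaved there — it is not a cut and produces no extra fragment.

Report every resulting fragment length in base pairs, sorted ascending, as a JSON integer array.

Scan for sites:
  AzqIX ATGA/3: at [97] ⇒ [100]
  XjeIII GCTCTCC/1: at [2, 28, 106] ⇒ [3, 29, 107]
  CdoX CTCCCA/2: at [119, 145] ⇒ [121, 147]
  BxoIX TCGTTC/4: at [35, 91, 156] ⇒ [39, 95, 160]
  QalII GCTT/1: at [22, 41, 64, 73, 134, 138, 151] ⇒ [23, 42, 65, 74, 135, 139, 152]

Pooled cuts: [3, 23, 29, 39, 42, 65, 74, 95, 100, 107, 121, 135, 139, 147, 152, 160]

Fragments:
  [0,3): 3 bp
  [3,23): 20 bp
  [23,29): 6 bp
  [29,39): 10 bp
  [39,42): 3 bp
  [42,65): 23 bp
  [65,74): 9 bp
  [74,95): 21 bp
  [95,100): 5 bp
  [100,107): 7 bp
  [107,121): 14 bp
  [121,135): 14 bp
  [135,139): 4 bp
  [139,147): 8 bp
  [147,152): 5 bp
  [152,160): 8 bp
  [160,164): 4 bp

[3,3,4,4,5,5,6,7,8,8,9,10,14,14,20,21,23]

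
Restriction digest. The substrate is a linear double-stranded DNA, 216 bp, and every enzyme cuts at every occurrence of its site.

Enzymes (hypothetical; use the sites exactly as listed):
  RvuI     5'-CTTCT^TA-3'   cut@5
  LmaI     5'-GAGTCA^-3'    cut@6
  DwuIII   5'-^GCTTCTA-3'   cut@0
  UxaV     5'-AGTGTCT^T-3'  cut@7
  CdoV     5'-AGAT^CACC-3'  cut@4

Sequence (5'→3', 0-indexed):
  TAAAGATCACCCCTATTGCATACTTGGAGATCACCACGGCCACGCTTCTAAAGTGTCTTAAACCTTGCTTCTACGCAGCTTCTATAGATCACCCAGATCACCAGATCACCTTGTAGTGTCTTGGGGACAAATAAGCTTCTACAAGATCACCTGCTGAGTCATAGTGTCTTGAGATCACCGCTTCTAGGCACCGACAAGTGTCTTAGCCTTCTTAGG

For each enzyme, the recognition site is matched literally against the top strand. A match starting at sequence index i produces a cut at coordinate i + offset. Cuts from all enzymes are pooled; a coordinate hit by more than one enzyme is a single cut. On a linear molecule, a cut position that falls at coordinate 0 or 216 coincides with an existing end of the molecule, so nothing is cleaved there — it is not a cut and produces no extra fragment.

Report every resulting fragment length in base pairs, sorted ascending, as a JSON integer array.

[4,4,6,7,8,8,8,9,9,11,12,12,13,13,14,15,15,24,24]

Site scan:
  RvuI CTTCTTA/5: at [207] ⇒ [212]
  LmaI GAGTCA/6: at [155] ⇒ [161]
  DwuIII GCTTCTA/0: at [43, 66, 77, 134, 179] ⇒ [43, 66, 77, 134, 179]
  UxaV AGTGTCTT/7: at [51, 114, 162, 196] ⇒ [58, 121, 169, 203]
  CdoV AGATCACC/4: at [3, 27, 85, 94, 102, 143, 171] ⇒ [7, 31, 89, 98, 106, 147, 175]

All cut coordinates (distinct, sorted): [7, 31, 43, 58, 66, 77, 89, 98, 106, 121, 134, 147, 161, 169, 175, 179, 203, 212]

Fragment lengths:
  [0,7): 7 bp
  [7,31): 24 bp
  [31,43): 12 bp
  [43,58): 15 bp
  [58,66): 8 bp
  [66,77): 11 bp
  [77,89): 12 bp
  [89,98): 9 bp
  [98,106): 8 bp
  [106,121): 15 bp
  [121,134): 13 bp
  [134,147): 13 bp
  [147,161): 14 bp
  [161,169): 8 bp
  [169,175): 6 bp
  [175,179): 4 bp
  [179,203): 24 bp
  [203,212): 9 bp
  [212,216): 4 bp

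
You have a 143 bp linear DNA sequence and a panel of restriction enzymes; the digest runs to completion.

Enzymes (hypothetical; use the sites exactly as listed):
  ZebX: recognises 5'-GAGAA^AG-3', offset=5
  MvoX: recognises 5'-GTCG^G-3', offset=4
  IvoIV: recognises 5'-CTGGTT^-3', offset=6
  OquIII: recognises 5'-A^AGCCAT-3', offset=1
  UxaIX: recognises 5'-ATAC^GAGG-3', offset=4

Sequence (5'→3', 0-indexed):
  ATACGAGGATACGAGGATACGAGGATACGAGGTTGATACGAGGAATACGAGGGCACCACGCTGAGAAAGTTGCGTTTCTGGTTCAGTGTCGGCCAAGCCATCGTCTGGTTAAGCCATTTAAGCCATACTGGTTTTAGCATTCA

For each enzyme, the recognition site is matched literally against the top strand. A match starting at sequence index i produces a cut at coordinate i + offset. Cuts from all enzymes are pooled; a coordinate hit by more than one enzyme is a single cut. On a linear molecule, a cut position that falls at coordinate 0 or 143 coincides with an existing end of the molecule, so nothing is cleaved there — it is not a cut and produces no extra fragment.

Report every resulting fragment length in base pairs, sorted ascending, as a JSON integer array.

[1,4,4,8,8,8,8,9,9,10,11,13,15,16,19]

Per-enzyme occurrences:
  ZebX GAGAAAG/5: at [62] ⇒ [67]
  MvoX GTCGG/4: at [87] ⇒ [91]
  IvoIV CTGGTT/6: at [77, 104, 127] ⇒ [83, 110, 133]
  OquIII AAGCCAT/1: at [94, 110, 119] ⇒ [95, 111, 120]
  UxaIX ATACGAGG/4: at [0, 8, 16, 24, 35, 44] ⇒ [4, 12, 20, 28, 39, 48]

All cut coordinates (distinct, sorted): [4, 12, 20, 28, 39, 48, 67, 83, 91, 95, 110, 111, 120, 133]

Fragment lengths:
  [0,4): 4 bp
  [4,12): 8 bp
  [12,20): 8 bp
  [20,28): 8 bp
  [28,39): 11 bp
  [39,48): 9 bp
  [48,67): 19 bp
  [67,83): 16 bp
  [83,91): 8 bp
  [91,95): 4 bp
  [95,110): 15 bp
  [110,111): 1 bp
  [111,120): 9 bp
  [120,133): 13 bp
  [133,143): 10 bp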